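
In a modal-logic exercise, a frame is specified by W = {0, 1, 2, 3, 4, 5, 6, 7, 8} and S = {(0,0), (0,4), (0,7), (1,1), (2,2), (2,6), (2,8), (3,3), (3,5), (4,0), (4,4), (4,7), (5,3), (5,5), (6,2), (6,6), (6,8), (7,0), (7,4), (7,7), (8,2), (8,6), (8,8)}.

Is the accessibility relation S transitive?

Yes

Transitive: yes — every two-step S-path is closed by a direct edge.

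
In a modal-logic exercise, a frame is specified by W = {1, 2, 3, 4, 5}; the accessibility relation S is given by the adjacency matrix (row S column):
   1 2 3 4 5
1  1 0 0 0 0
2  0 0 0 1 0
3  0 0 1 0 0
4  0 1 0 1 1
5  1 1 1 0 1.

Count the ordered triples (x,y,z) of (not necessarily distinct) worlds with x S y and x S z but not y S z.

Enumerating: (4,2,2), (4,2,5), (4,5,4), (5,1,2), (5,1,3), (5,1,5), (5,2,1), (5,2,2), (5,2,3), (5,2,5), (5,3,1), (5,3,2), (5,3,5).

13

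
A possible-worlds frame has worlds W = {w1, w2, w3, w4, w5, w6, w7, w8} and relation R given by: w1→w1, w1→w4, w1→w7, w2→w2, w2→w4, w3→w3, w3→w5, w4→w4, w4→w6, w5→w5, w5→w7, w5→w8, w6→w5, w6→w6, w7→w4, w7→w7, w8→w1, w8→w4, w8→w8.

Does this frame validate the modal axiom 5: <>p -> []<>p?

No

The schema 5 characterises exactly the Euclidean frames.
Euclidean: no — w1 R w4 and w1 R w7, but not w4 R w7.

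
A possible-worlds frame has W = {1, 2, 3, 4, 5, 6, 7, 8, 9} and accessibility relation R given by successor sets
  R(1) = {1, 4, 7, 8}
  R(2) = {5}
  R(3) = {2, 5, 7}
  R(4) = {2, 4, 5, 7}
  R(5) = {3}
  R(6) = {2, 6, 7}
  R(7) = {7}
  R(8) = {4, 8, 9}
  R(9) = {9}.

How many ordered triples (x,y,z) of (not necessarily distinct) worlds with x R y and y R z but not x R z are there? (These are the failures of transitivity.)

13

Enumerating: (1,4,2), (1,4,5), (1,8,9), (2,5,3), (3,5,3), (4,5,3), (5,3,2), (5,3,5), (5,3,7), (6,2,5), (8,4,2), (8,4,5), (8,4,7).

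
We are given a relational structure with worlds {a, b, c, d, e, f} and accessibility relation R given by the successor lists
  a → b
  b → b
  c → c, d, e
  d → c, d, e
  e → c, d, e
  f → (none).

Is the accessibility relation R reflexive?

No

Reflexive: no — a is not related to itself.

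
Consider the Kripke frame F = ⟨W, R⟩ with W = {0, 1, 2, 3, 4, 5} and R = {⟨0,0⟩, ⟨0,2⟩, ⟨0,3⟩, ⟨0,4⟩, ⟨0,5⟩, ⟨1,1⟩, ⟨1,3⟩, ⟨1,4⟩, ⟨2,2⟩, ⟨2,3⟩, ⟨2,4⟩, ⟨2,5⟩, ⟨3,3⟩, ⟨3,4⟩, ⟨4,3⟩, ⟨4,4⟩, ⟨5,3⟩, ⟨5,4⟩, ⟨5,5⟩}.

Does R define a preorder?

Reflexive: yes — every world is R-related to itself.
Transitive: yes — every two-step R-path is closed by a direct edge.
So R is a preorder.

Yes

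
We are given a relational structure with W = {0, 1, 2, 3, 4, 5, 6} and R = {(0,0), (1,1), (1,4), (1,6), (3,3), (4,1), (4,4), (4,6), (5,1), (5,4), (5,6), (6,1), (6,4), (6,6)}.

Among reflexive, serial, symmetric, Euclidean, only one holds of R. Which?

Euclidean

Reflexive: no — 2 is not related to itself.
Serial: no — 2 has no R-successor.
Symmetric: no — 5 R 1 but not 1 R 5.
Euclidean: yes — any two successors of a common world are R-related.
Only Euclidean holds.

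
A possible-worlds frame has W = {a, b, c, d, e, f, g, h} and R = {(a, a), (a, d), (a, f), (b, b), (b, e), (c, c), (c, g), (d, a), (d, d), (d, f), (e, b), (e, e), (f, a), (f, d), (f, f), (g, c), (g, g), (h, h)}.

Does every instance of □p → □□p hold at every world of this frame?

Yes

By correspondence theory, 4 is valid on a frame iff R is transitive.
Transitive: yes — every two-step R-path is closed by a direct edge.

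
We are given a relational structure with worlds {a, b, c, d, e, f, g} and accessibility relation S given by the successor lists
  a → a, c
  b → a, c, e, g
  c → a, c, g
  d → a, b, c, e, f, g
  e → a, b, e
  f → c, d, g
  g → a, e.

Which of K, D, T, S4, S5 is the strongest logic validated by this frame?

Serial (axiom D): yes — every world has a successor (e.g. a S a).
Reflexive (axiom T): no — b is not related to itself.
Transitive (axiom 4): no — a S c and c S g, but not a S g.
Euclidean (axiom 5): no — b S a and b S e, but not a S e.
So F validates K, D; T would additionally require S to be reflexive. The strongest is D.

D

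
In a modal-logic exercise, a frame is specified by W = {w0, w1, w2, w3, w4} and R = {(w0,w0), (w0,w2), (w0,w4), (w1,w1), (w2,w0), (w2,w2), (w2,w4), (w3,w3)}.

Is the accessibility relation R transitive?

Yes

Transitive: yes — every two-step R-path is closed by a direct edge.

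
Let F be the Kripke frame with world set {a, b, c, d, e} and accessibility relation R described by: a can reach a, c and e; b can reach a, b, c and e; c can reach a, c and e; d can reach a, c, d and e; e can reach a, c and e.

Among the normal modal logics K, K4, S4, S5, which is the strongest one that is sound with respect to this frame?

S4

Transitive (axiom 4): yes — every two-step R-path is closed by a direct edge.
Reflexive (axiom T): yes — every world is R-related to itself.
Euclidean (axiom 5): no — b R a and b R b, but not a R b.
So F validates K, K4, S4; S5 would additionally require R to be Euclidean. The strongest is S4.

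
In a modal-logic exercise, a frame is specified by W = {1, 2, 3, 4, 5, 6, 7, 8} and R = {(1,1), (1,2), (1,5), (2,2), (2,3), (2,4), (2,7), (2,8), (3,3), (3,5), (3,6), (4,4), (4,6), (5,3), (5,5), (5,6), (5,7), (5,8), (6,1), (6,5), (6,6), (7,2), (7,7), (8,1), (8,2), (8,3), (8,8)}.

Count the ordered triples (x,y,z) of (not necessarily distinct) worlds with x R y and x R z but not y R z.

Enumerating: (1,2,1), (1,2,5), (1,5,1), (1,5,2), (2,3,2), (2,3,4), (2,3,7), (2,3,8), (2,4,2), (2,4,3), (2,4,7), (2,4,8), … and 27 more.
Total: 39.

39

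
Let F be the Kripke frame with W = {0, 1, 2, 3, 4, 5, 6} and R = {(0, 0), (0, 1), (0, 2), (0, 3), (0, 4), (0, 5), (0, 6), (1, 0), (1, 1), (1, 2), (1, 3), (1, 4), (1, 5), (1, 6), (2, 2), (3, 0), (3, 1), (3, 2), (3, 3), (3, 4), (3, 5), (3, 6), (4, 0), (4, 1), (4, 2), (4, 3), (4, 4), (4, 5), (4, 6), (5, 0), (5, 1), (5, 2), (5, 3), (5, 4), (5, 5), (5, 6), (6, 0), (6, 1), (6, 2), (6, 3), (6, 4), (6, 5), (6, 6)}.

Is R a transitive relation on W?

Yes

Transitive: yes — every two-step R-path is closed by a direct edge.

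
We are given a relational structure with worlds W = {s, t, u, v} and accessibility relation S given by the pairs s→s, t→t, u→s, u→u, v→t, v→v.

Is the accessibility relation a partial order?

Yes

Reflexive: yes — every world is S-related to itself.
Transitive: yes — every two-step S-path is closed by a direct edge.
Antisymmetric: yes — no distinct pair is related both ways.
So S is a partial order.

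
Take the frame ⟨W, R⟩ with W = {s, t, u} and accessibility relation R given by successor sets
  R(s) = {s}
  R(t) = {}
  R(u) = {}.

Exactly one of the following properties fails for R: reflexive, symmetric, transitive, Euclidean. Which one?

reflexive

Reflexive: no — t is not related to itself.
Symmetric: yes — every pair in R has its reverse in R.
Transitive: yes — every two-step R-path is closed by a direct edge.
Euclidean: yes — any two successors of a common world are R-related.
Only reflexive fails.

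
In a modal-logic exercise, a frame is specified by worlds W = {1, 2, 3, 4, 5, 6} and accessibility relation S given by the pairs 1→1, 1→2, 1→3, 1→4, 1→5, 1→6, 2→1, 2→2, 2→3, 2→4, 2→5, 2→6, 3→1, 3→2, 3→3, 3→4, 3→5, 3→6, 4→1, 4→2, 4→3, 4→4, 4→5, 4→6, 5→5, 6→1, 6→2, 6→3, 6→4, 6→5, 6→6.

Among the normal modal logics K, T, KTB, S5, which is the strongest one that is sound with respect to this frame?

Reflexive (axiom T): yes — every world is S-related to itself.
Symmetric (axiom B): no — 1 S 5 but not 5 S 1.
Euclidean (axiom 5): no — 1 S 5 and 1 S 2, but not 5 S 2.
So F validates K, T; KTB would additionally require S to be symmetric. The strongest is T.

T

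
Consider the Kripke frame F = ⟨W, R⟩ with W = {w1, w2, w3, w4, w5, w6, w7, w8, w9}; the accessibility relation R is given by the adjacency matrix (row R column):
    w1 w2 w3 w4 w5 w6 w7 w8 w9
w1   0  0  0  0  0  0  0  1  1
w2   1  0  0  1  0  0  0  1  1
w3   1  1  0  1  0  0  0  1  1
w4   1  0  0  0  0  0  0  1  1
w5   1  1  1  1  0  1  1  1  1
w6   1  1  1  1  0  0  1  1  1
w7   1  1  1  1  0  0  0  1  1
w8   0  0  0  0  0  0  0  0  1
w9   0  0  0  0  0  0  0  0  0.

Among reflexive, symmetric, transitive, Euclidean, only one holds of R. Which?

Reflexive: no — w1 is not related to itself.
Symmetric: no — w1 R w8 but not w8 R w1.
Transitive: yes — every two-step R-path is closed by a direct edge.
Euclidean: no — w1 R w9 and w1 R w8, but not w9 R w8.
Only transitive holds.

transitive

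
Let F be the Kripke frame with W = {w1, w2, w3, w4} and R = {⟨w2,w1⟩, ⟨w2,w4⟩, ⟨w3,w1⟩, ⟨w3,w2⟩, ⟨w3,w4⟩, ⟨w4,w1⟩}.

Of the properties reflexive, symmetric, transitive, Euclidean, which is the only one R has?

transitive

Reflexive: no — w1 is not related to itself.
Symmetric: no — w2 R w1 but not w1 R w2.
Transitive: yes — every two-step R-path is closed by a direct edge.
Euclidean: no — w2 R w1 and w2 R w4, but not w1 R w4.
Only transitive holds.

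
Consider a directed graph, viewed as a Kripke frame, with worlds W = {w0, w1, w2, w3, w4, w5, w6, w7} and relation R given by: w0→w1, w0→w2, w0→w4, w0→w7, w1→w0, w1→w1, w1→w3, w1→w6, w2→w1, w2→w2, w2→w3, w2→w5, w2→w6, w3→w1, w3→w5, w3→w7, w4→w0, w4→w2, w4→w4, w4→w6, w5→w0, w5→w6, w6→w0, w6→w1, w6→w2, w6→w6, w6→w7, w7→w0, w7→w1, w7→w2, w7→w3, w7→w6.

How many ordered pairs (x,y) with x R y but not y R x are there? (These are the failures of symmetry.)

Enumerating: (w0,w2), (w2,w1), (w2,w3), (w2,w5), (w3,w5), (w4,w2), (w4,w6), (w5,w0), (w5,w6), (w6,w0), (w7,w1), (w7,w2).

12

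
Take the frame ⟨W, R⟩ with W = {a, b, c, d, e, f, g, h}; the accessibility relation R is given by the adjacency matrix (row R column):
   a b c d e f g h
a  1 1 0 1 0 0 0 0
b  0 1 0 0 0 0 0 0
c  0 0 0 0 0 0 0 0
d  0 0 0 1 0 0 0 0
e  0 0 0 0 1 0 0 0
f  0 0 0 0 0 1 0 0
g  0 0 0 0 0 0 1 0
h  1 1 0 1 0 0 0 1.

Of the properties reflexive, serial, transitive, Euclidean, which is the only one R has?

Reflexive: no — c is not related to itself.
Serial: no — c has no R-successor.
Transitive: yes — every two-step R-path is closed by a direct edge.
Euclidean: no — a R b and a R d, but not b R d.
Only transitive holds.

transitive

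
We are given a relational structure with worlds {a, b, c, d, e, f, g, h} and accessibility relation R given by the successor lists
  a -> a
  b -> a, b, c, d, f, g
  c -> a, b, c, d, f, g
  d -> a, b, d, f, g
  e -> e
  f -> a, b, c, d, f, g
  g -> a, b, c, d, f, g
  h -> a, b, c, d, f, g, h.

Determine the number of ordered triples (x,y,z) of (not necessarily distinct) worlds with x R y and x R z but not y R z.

Enumerating: (b,a,b), (b,a,c), (b,a,d), (b,a,f), (b,a,g), (b,d,c), (c,a,b), (c,a,c), (c,a,d), (c,a,f), (c,a,g), (c,d,c), … and 28 more.
Total: 40.

40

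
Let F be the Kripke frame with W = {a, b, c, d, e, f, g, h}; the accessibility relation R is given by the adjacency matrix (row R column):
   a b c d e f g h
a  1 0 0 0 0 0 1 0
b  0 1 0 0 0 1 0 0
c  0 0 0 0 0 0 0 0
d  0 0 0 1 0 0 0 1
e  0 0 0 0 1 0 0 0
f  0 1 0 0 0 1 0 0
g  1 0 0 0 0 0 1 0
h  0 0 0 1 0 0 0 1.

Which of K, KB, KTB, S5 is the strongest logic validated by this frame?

KB

Symmetric (axiom B): yes — every pair in R has its reverse in R.
Reflexive (axiom T): no — c is not related to itself.
Euclidean (axiom 5): yes — any two successors of a common world are R-related.
So F validates K, KB; KTB would additionally require R to be reflexive. The strongest is KB.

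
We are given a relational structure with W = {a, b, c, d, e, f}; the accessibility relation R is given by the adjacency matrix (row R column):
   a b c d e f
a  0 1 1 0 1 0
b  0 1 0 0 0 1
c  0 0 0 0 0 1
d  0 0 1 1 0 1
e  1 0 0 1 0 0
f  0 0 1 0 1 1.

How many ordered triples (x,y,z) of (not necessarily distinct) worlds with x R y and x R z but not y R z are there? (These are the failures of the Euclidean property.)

Enumerating: (a,b,c), (a,b,e), (a,c,b), (a,c,c), (a,c,e), (a,e,b), (a,e,c), (a,e,e), (b,f,b), (d,c,c), (d,c,d), (d,f,d), … and 8 more.
Total: 20.

20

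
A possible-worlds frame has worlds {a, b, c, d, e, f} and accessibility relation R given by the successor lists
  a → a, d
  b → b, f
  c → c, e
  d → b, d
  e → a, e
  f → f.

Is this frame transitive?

No

Transitive: no — a R d and d R b, but not a R b.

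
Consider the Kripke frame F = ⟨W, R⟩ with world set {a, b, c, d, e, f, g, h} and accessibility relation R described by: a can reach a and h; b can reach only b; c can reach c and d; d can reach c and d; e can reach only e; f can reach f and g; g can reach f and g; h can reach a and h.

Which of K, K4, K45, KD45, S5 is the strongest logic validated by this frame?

Transitive (axiom 4): yes — every two-step R-path is closed by a direct edge.
Euclidean (axiom 5): yes — any two successors of a common world are R-related.
Serial (axiom D): yes — every world has a successor (e.g. a R a).
Reflexive (axiom T): yes — every world is R-related to itself.
So F validates K, K4, K45, KD45, S5. The strongest is S5.

S5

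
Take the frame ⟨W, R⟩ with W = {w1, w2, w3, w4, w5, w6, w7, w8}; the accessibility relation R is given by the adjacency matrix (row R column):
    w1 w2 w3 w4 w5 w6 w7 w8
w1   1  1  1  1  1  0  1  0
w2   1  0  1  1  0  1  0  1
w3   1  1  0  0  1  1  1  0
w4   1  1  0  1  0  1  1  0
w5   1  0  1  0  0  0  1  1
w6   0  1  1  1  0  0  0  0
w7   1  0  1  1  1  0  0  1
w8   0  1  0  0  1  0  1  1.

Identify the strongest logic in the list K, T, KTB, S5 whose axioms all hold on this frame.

K

Reflexive (axiom T): no — w2 is not related to itself.
Symmetric (axiom B): yes — every pair in R has its reverse in R.
Euclidean (axiom 5): no — w1 R w2 and w1 R w5, but not w2 R w5.
So F validates K; T would additionally require R to be reflexive. The strongest is K.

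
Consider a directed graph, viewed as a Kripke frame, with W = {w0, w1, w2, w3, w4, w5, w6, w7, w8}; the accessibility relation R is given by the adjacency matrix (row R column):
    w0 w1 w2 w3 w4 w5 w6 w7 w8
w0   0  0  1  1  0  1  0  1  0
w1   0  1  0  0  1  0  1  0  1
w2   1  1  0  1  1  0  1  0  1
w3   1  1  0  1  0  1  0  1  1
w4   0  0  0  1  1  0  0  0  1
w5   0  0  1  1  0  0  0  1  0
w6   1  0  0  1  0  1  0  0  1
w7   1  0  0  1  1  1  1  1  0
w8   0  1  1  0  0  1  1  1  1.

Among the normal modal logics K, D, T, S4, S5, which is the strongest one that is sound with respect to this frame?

Serial (axiom D): yes — every world has a successor (e.g. w0 R w2).
Reflexive (axiom T): no — w0 is not related to itself.
Transitive (axiom 4): no — w0 R w2 and w2 R w1, but not w0 R w1.
Euclidean (axiom 5): no — w0 R w2 and w0 R w5, but not w2 R w5.
So F validates K, D; T would additionally require R to be reflexive. The strongest is D.

D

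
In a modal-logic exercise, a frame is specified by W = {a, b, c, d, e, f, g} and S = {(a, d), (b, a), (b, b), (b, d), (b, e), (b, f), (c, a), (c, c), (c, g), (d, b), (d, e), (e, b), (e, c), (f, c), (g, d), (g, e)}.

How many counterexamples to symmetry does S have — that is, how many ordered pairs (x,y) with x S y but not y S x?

Enumerating: (a,d), (b,a), (b,f), (c,a), (c,g), (d,e), (e,c), (f,c), (g,d), (g,e).

10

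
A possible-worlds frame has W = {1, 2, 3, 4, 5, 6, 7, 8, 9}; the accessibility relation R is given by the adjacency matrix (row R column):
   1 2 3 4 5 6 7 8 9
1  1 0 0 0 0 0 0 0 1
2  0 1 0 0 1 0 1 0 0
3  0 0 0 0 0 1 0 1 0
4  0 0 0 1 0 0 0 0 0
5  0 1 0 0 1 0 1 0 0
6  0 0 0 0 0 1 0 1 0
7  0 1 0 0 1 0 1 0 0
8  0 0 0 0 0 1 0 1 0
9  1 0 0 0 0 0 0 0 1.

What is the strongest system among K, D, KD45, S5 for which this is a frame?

Serial (axiom D): yes — every world has a successor (e.g. 1 R 1).
Euclidean (axiom 5): yes — any two successors of a common world are R-related.
Transitive (axiom 4): yes — every two-step R-path is closed by a direct edge.
Reflexive (axiom T): no — 3 is not related to itself.
So F validates K, D, KD45; S5 would additionally require R to be reflexive. The strongest is KD45.

KD45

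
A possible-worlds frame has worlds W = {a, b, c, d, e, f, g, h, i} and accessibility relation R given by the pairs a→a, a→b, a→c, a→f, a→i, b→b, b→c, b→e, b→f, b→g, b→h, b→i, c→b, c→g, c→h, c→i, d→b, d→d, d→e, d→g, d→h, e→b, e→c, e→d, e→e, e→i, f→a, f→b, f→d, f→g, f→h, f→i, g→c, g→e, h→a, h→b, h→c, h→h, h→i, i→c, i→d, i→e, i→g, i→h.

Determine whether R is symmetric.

Symmetric: no — a R b but not b R a.

No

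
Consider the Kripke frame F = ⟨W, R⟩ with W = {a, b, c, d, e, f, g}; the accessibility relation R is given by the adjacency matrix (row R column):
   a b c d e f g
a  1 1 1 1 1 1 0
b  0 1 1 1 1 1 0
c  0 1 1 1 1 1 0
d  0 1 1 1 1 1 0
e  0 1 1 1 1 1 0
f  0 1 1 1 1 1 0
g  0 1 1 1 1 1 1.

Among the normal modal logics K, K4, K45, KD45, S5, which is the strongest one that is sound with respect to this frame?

K4

Transitive (axiom 4): yes — every two-step R-path is closed by a direct edge.
Euclidean (axiom 5): no — a R b and a R a, but not b R a.
Serial (axiom D): yes — every world has a successor (e.g. a R a).
Reflexive (axiom T): yes — every world is R-related to itself.
So F validates K, K4; K45 would additionally require R to be Euclidean. The strongest is K4.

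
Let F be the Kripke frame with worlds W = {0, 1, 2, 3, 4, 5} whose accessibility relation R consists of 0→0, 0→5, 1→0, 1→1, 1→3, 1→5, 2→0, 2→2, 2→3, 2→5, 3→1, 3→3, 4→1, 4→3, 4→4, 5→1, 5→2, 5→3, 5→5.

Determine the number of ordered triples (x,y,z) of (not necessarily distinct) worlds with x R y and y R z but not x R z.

12

Enumerating: (0,5,1), (0,5,2), (0,5,3), (1,5,2), (2,3,1), (2,5,1), (3,1,0), (3,1,5), (4,1,0), (4,1,5), (5,1,0), (5,2,0).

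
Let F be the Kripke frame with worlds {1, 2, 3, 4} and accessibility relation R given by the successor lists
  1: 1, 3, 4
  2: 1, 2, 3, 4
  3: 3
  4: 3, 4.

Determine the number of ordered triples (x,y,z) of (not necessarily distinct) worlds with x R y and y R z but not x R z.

0

R is transitive; there are no such tuples.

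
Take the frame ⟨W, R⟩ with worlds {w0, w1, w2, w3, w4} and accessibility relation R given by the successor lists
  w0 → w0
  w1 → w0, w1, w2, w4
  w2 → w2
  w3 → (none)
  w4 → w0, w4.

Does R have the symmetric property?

Symmetric: no — w1 R w0 but not w0 R w1.

No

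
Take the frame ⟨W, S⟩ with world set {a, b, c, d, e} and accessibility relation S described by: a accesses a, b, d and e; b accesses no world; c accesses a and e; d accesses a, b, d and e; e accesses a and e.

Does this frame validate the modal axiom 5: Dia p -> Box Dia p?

By correspondence theory, 5 is valid on a frame iff S is Euclidean.
Euclidean: no — a S b and a S d, but not b S d.

No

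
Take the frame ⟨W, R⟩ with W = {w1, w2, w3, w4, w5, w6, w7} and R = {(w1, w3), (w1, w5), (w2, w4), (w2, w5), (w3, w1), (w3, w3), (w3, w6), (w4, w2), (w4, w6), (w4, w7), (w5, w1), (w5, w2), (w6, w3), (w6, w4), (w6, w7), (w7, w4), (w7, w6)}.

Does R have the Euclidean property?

No

Euclidean: no — w1 R w3 and w1 R w5, but not w3 R w5.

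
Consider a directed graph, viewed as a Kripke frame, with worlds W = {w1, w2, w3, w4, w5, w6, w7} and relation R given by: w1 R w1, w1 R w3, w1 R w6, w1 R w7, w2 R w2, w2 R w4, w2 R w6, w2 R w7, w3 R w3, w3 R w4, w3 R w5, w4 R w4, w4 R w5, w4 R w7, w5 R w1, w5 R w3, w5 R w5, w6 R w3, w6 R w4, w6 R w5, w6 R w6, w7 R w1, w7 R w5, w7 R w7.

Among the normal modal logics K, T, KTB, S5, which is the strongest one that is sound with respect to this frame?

T

Reflexive (axiom T): yes — every world is R-related to itself.
Symmetric (axiom B): no — w1 R w3 but not w3 R w1.
Euclidean (axiom 5): no — w1 R w3 and w1 R w6, but not w3 R w6.
So F validates K, T; KTB would additionally require R to be symmetric. The strongest is T.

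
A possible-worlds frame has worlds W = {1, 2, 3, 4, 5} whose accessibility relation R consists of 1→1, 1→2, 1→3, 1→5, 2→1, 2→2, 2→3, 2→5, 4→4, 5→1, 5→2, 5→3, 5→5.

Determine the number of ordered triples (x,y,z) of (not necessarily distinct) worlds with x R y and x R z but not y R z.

Enumerating: (1,3,1), (1,3,2), (1,3,3), (1,3,5), (2,3,1), (2,3,2), (2,3,3), (2,3,5), (5,3,1), (5,3,2), (5,3,3), (5,3,5).

12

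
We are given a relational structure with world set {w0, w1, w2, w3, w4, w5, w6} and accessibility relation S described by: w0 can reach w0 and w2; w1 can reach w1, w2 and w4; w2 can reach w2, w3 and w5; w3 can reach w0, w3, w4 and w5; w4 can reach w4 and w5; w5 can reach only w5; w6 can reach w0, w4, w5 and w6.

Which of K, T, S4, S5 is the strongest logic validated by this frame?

T

Reflexive (axiom T): yes — every world is S-related to itself.
Transitive (axiom 4): no — w0 S w2 and w2 S w3, but not w0 S w3.
Euclidean (axiom 5): no — w1 S w2 and w1 S w4, but not w2 S w4.
So F validates K, T; S4 would additionally require S to be transitive. The strongest is T.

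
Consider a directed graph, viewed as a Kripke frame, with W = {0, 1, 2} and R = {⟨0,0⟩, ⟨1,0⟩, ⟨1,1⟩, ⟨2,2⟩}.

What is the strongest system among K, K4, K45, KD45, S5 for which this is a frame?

Transitive (axiom 4): yes — every two-step R-path is closed by a direct edge.
Euclidean (axiom 5): no — 1 R 0 and 1 R 1, but not 0 R 1.
Serial (axiom D): yes — every world has a successor (e.g. 0 R 0).
Reflexive (axiom T): yes — every world is R-related to itself.
So F validates K, K4; K45 would additionally require R to be Euclidean. The strongest is K4.

K4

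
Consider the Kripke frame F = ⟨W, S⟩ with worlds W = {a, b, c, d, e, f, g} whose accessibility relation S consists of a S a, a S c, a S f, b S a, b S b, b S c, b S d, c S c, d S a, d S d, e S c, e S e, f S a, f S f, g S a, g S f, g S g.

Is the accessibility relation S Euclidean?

No

Euclidean: no — a S c and a S f, but not c S f.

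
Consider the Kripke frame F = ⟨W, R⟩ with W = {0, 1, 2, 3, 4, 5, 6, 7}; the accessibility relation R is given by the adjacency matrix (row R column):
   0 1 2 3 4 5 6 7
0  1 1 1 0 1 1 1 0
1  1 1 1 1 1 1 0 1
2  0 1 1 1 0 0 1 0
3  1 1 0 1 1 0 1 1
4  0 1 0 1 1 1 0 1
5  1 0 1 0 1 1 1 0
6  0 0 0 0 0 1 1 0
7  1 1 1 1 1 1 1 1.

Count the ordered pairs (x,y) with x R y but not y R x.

Enumerating: (0,2), (0,4), (0,6), (1,5), (2,3), (2,6), (3,0), (3,6), (5,2), (7,0), (7,2), (7,5), (7,6).

13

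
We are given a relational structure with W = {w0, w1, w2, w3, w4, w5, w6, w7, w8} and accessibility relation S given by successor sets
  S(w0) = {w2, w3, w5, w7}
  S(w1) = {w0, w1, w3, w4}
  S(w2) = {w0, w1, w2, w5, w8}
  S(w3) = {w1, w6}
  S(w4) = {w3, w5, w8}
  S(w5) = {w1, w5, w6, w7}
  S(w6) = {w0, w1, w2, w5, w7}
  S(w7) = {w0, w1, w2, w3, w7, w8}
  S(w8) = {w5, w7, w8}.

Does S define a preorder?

Reflexive: no — w0 is not related to itself.
Transitive: no — w0 S w2 and w2 S w1, but not w0 S w1.
So S is not a preorder.

No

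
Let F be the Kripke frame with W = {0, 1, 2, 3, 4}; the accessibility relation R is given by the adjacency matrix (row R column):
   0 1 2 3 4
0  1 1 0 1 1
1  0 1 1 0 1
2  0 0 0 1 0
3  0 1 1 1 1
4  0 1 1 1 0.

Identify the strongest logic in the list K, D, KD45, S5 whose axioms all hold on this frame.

Serial (axiom D): yes — every world has a successor (e.g. 0 R 0).
Euclidean (axiom 5): no — 0 R 1 and 0 R 3, but not 1 R 3.
Transitive (axiom 4): no — 0 R 1 and 1 R 2, but not 0 R 2.
Reflexive (axiom T): no — 2 is not related to itself.
So F validates K, D; KD45 would additionally require R to be Euclidean and transitive. The strongest is D.

D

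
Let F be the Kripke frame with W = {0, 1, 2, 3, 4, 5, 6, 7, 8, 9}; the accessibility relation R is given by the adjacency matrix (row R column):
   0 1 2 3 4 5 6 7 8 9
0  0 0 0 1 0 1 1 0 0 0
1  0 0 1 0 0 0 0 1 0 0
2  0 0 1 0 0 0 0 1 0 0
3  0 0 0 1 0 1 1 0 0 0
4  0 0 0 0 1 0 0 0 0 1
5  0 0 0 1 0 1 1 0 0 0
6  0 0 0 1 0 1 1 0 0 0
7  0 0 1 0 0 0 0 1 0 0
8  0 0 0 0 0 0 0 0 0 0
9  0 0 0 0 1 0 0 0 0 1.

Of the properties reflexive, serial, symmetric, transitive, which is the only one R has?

transitive

Reflexive: no — 0 is not related to itself.
Serial: no — 8 has no R-successor.
Symmetric: no — 0 R 3 but not 3 R 0.
Transitive: yes — every two-step R-path is closed by a direct edge.
Only transitive holds.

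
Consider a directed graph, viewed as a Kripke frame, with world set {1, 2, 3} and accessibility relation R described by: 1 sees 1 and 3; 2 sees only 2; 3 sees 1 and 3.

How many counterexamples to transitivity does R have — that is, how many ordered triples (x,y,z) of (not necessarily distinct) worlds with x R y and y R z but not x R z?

R is transitive; there are no such tuples.

0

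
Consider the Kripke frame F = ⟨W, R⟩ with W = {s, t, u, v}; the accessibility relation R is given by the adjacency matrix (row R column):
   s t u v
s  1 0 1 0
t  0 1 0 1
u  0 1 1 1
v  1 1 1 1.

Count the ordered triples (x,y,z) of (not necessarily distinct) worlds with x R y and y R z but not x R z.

5

Enumerating: (s,u,t), (s,u,v), (t,v,s), (t,v,u), (u,v,s).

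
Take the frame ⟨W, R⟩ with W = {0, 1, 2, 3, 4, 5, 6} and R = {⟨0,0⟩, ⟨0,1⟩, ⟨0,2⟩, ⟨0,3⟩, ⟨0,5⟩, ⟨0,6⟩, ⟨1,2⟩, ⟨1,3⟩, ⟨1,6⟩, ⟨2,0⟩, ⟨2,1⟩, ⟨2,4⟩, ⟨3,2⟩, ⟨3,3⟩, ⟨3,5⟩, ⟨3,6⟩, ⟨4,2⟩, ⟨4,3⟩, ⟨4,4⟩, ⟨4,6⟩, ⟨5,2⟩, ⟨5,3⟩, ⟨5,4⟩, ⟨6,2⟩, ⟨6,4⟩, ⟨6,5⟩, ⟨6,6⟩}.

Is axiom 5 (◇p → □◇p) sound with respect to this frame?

Axiom 5 corresponds to the accessibility relation being Euclidean.
Euclidean: no — 0 R 1 and 0 R 5, but not 1 R 5.

No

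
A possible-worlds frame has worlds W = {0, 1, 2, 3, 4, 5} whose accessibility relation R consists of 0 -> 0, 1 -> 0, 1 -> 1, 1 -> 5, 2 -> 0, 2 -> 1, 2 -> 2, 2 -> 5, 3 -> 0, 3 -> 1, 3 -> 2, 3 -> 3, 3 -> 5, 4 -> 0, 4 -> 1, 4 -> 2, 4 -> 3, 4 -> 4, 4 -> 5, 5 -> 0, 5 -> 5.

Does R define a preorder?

Reflexive: yes — every world is R-related to itself.
Transitive: yes — every two-step R-path is closed by a direct edge.
So R is a preorder.

Yes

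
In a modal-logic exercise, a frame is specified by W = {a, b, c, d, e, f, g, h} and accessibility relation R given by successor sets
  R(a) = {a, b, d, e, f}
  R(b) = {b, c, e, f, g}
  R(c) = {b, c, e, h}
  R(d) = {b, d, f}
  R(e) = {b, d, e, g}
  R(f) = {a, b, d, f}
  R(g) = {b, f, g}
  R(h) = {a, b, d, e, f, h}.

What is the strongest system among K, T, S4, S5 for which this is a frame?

Reflexive (axiom T): yes — every world is R-related to itself.
Transitive (axiom 4): no — a R b and b R c, but not a R c.
Euclidean (axiom 5): no — a R b and a R d, but not b R d.
So F validates K, T; S4 would additionally require R to be transitive. The strongest is T.

T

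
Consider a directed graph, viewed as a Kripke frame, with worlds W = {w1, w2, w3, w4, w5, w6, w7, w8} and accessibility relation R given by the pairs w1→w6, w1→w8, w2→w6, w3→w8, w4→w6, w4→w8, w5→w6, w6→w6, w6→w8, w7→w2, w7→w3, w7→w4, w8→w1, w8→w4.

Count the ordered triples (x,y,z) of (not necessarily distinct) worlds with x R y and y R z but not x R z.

Enumerating: (w1,w8,w1), (w1,w8,w4), (w2,w6,w8), (w3,w8,w1), (w3,w8,w4), (w4,w8,w1), (w4,w8,w4), (w5,w6,w8), (w6,w8,w1), (w6,w8,w4), (w7,w2,w6), (w7,w3,w8), (w7,w4,w6), (w7,w4,w8), (w8,w1,w6), (w8,w1,w8), (w8,w4,w6), (w8,w4,w8).

18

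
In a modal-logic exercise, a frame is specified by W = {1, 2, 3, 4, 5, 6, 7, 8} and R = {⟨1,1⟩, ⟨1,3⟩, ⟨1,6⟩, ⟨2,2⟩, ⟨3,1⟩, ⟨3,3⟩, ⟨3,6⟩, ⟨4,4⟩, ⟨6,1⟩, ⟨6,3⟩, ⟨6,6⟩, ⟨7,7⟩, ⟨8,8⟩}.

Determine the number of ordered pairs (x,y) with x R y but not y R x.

R is symmetric; there are no such tuples.

0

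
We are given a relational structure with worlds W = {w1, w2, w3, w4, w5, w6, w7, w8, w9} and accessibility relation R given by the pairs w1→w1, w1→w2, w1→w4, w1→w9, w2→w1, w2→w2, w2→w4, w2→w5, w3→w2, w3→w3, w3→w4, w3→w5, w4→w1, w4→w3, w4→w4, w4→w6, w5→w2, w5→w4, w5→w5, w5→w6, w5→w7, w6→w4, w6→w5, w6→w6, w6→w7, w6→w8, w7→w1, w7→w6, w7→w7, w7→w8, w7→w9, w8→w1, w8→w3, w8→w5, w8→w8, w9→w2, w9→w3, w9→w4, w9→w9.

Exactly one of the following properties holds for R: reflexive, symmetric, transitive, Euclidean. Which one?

Reflexive: yes — every world is R-related to itself.
Symmetric: no — w1 R w9 but not w9 R w1.
Transitive: no — w1 R w2 and w2 R w5, but not w1 R w5.
Euclidean: no — w1 R w2 and w1 R w9, but not w2 R w9.
Only reflexive holds.

reflexive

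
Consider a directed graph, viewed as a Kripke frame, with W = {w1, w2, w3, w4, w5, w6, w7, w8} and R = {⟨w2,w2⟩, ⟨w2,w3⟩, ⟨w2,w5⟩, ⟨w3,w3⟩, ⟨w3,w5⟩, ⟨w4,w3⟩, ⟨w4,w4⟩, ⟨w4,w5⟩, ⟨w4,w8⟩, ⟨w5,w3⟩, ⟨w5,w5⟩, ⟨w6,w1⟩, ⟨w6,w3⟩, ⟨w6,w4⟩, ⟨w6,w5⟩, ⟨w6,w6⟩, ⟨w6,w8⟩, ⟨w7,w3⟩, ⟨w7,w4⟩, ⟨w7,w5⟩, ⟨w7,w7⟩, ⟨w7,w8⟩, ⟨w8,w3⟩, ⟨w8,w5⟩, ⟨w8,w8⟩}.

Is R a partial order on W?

No

Reflexive: no — w1 is not related to itself.
Transitive: yes — every two-step R-path is closed by a direct edge.
Antisymmetric: no — w3 R w5 and w5 R w3 with w3 ≠ w5.
So R is not a partial order.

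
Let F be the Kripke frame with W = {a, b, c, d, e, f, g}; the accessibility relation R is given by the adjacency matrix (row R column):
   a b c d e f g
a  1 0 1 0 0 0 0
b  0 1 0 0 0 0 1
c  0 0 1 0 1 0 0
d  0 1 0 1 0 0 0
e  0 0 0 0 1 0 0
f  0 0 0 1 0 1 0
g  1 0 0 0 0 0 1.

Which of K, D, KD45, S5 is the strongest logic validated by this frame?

D

Serial (axiom D): yes — every world has a successor (e.g. a R a).
Euclidean (axiom 5): no — a R c and a R a, but not c R a.
Transitive (axiom 4): no — a R c and c R e, but not a R e.
Reflexive (axiom T): yes — every world is R-related to itself.
So F validates K, D; KD45 would additionally require R to be Euclidean and transitive. The strongest is D.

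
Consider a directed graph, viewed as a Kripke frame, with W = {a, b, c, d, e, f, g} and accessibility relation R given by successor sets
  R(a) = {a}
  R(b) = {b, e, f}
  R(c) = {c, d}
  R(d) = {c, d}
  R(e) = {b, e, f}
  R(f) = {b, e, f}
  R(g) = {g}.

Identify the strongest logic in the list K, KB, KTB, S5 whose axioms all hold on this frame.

S5

Symmetric (axiom B): yes — every pair in R has its reverse in R.
Reflexive (axiom T): yes — every world is R-related to itself.
Euclidean (axiom 5): yes — any two successors of a common world are R-related.
So F validates K, KB, KTB, S5. The strongest is S5.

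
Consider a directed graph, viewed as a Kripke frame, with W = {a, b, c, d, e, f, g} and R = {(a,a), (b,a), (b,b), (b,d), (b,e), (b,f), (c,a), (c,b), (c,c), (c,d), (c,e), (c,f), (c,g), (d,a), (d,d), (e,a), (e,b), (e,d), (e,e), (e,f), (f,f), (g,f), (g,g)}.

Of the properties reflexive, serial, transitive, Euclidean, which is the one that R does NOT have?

Reflexive: yes — every world is R-related to itself.
Serial: yes — every world has a successor (e.g. a R a).
Transitive: yes — every two-step R-path is closed by a direct edge.
Euclidean: no — b R a and b R d, but not a R d.
Only Euclidean fails.

Euclidean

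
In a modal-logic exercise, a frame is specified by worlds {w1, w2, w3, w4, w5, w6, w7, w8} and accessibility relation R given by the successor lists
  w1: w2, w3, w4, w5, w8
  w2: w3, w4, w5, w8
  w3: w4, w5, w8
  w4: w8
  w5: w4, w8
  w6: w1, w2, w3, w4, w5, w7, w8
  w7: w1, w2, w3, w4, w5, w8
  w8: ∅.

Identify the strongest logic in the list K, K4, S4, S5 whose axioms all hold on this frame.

Transitive (axiom 4): yes — every two-step R-path is closed by a direct edge.
Reflexive (axiom T): no — w1 is not related to itself.
Euclidean (axiom 5): no — w1 R w3 and w1 R w2, but not w3 R w2.
So F validates K, K4; S4 would additionally require R to be reflexive. The strongest is K4.

K4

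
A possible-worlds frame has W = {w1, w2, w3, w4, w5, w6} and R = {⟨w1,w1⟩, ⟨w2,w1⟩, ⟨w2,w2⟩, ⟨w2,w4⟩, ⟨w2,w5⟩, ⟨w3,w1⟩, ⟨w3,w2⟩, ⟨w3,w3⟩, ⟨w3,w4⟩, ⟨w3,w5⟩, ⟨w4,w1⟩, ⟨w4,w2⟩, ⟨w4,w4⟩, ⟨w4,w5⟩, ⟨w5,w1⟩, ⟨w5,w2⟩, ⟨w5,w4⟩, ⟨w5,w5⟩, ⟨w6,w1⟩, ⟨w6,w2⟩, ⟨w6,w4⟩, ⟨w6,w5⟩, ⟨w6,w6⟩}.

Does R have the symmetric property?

Symmetric: no — w2 R w1 but not w1 R w2.

No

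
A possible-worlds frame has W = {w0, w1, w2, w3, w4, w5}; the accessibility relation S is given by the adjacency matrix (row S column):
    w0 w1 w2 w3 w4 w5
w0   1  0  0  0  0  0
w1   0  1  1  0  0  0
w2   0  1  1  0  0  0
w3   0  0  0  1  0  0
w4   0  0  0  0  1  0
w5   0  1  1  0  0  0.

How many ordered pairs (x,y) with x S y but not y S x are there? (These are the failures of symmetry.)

Enumerating: (w5,w1), (w5,w2).

2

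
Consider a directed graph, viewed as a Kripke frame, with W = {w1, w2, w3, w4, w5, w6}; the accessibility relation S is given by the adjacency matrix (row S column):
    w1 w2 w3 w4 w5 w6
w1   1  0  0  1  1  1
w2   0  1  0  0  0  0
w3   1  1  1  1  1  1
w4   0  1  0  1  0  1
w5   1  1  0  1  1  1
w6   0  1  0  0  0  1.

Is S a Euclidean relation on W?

No

Euclidean: no — w1 S w4 and w1 S w5, but not w4 S w5.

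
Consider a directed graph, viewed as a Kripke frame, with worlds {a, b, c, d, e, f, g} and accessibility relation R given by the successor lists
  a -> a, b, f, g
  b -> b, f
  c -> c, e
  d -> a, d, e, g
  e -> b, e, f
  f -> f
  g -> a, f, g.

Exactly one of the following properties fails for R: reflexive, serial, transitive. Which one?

Reflexive: yes — every world is R-related to itself.
Serial: yes — every world has a successor (e.g. a R a).
Transitive: no — c R e and e R b, but not c R b.
Only transitive fails.

transitive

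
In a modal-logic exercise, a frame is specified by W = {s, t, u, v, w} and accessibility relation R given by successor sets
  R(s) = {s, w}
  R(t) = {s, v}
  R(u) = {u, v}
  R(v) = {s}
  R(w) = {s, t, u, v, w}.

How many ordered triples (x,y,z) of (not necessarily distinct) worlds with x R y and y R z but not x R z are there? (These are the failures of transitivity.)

Enumerating: (s,w,t), (s,w,u), (s,w,v), (t,s,w), (u,v,s), (v,s,w).

6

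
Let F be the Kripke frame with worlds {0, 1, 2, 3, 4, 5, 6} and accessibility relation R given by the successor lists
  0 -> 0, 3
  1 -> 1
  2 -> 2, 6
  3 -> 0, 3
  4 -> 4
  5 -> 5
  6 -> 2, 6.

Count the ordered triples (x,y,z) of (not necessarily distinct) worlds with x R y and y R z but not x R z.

0

R is transitive; there are no such tuples.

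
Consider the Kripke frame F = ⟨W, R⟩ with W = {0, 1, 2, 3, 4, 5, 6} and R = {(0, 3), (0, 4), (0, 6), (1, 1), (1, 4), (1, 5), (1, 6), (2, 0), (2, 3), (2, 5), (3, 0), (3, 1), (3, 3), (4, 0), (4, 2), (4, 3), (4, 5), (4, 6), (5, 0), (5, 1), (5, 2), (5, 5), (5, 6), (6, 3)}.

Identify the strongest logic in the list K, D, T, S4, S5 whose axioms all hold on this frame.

Serial (axiom D): yes — every world has a successor (e.g. 0 R 3).
Reflexive (axiom T): no — 0 is not related to itself.
Transitive (axiom 4): no — 0 R 3 and 3 R 1, but not 0 R 1.
Euclidean (axiom 5): no — 0 R 3 and 0 R 4, but not 3 R 4.
So F validates K, D; T would additionally require R to be reflexive. The strongest is D.

D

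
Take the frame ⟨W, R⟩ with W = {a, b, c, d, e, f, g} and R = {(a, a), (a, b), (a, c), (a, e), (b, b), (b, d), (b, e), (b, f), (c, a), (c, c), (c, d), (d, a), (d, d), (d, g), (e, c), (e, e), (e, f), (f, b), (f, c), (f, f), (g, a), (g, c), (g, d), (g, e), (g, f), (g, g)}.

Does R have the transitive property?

Transitive: no — a R b and b R d, but not a R d.

No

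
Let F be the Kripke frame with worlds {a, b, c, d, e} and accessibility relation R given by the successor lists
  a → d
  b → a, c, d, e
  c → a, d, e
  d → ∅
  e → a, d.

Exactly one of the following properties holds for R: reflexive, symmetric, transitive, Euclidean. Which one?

Reflexive: no — a is not related to itself.
Symmetric: no — a R d but not d R a.
Transitive: yes — every two-step R-path is closed by a direct edge.
Euclidean: no — b R a and b R c, but not a R c.
Only transitive holds.

transitive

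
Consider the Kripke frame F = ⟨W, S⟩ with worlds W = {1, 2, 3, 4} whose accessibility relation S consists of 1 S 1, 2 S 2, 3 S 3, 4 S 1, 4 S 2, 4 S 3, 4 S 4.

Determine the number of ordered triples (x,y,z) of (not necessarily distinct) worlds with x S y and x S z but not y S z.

9

Enumerating: (4,1,2), (4,1,3), (4,1,4), (4,2,1), (4,2,3), (4,2,4), (4,3,1), (4,3,2), (4,3,4).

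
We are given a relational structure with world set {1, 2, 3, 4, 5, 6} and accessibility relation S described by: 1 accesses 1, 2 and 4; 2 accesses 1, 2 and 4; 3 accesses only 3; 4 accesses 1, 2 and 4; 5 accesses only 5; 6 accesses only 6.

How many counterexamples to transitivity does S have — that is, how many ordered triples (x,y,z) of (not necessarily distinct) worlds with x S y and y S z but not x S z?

0

S is transitive; there are no such tuples.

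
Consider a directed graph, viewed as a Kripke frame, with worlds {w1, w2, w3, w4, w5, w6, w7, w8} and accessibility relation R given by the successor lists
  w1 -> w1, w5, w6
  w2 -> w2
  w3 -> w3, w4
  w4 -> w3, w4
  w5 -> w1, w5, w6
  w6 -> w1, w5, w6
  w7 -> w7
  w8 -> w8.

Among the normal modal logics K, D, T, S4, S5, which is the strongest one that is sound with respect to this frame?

Serial (axiom D): yes — every world has a successor (e.g. w1 R w1).
Reflexive (axiom T): yes — every world is R-related to itself.
Transitive (axiom 4): yes — every two-step R-path is closed by a direct edge.
Euclidean (axiom 5): yes — any two successors of a common world are R-related.
So F validates K, D, T, S4, S5. The strongest is S5.

S5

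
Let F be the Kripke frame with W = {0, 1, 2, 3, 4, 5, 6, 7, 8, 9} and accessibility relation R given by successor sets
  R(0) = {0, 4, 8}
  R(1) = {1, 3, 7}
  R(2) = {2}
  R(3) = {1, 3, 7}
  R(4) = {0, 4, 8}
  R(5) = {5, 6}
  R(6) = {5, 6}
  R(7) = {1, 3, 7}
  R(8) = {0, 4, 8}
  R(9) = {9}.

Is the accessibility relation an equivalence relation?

Reflexive: yes — every world is R-related to itself.
Symmetric: yes — every pair in R has its reverse in R.
Transitive: yes — every two-step R-path is closed by a direct edge.
So R is an equivalence relation.

Yes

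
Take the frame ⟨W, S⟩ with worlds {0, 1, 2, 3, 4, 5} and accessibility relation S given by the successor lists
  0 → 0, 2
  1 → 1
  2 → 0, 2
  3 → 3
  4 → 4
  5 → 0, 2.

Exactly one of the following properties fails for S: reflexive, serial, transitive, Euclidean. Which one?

Reflexive: no — 5 is not related to itself.
Serial: yes — every world has a successor (e.g. 0 S 0).
Transitive: yes — every two-step S-path is closed by a direct edge.
Euclidean: yes — any two successors of a common world are S-related.
Only reflexive fails.

reflexive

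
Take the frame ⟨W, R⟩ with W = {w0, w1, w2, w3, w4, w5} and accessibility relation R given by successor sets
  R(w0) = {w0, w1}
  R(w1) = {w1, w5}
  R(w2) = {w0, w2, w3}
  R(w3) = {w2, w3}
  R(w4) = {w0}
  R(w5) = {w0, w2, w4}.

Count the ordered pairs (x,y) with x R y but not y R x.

7

Enumerating: (w0,w1), (w1,w5), (w2,w0), (w4,w0), (w5,w0), (w5,w2), (w5,w4).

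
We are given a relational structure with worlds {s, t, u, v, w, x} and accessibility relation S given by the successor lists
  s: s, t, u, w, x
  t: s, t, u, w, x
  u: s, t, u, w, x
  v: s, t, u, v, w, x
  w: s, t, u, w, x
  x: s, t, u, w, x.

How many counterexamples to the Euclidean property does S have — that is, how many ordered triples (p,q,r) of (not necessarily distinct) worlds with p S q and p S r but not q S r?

Enumerating: (v,s,v), (v,t,v), (v,u,v), (v,w,v), (v,x,v).

5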